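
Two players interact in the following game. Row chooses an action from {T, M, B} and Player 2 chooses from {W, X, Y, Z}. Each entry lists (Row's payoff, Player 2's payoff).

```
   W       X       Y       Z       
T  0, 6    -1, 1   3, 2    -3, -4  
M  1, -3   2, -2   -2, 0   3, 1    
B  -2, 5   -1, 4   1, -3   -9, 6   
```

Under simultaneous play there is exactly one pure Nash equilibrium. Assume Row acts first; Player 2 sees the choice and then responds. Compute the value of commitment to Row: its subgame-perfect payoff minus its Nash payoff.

Solve by backward induction (Row leads).
- T: Player 2 compares 6, 1, 2, -4 and picks W; Row would get 0.
- M: Player 2 compares -3, -2, 0, 1 and picks Z; Row would get 3.
- B: Player 2 compares 5, 4, -3, 6 and picks Z; Row would get -9.
Row's induced payoffs are 0, 3, -9, so Row commits to M. Subgame-perfect outcome: (M, Z) with payoffs (3, 1).
For the simultaneous game, intersect best replies.
Row's best replies: W→M; X→M; Y→T; Z→M.
Player 2's best replies: T→W; M→Z; B→Z.
Only (M, Z) has each player best-responding; Nash payoffs (3, 1).
Row's commitment gain: 3 − 3 = 0.

0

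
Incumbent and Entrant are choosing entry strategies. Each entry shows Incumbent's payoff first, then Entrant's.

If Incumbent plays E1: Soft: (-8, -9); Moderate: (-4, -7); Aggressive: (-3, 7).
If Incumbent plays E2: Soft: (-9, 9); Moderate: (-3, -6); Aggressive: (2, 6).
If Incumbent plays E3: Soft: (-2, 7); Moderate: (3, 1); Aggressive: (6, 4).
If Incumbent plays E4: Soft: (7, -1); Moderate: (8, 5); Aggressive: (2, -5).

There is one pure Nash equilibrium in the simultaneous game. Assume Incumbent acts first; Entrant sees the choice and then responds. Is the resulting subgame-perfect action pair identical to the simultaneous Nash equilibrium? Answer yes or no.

yes

Work backward from Entrant's decision.
- E1: Entrant compares -9, -7, 7 and picks Aggressive; Incumbent would get -3.
- E2: Entrant compares 9, -6, 6 and picks Soft; Incumbent would get -9.
- E3: Entrant compares 7, 1, 4 and picks Soft; Incumbent would get -2.
- E4: Entrant compares -1, 5, -5 and picks Moderate; Incumbent would get 8.
Maximizing over -3, -9, -2, 8, Incumbent chooses E4. Subgame-perfect outcome: (E4, Moderate) with payoffs (8, 5).
Now find the simultaneous Nash equilibrium.
Incumbent's best replies: Soft→E4; Moderate→E4; Aggressive→E3.
Entrant's best replies: E1→Aggressive; E2→Soft; E3→Soft; E4→Moderate.
The unique mutual best reply is (E4, Moderate), giving (8, 5).
Sequential outcome (E4, Moderate) coincides with the Nash profile (E4, Moderate).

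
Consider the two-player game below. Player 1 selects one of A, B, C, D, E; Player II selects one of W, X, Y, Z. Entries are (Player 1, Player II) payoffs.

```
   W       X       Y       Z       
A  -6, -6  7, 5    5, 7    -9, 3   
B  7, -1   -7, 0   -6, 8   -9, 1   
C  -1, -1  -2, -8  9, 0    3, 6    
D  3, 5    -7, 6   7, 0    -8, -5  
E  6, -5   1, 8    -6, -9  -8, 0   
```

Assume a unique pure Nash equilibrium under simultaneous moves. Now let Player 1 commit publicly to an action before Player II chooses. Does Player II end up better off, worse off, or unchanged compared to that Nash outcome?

Backward induction with Player 1 moving first.
- A: Player II compares -6, 5, 7, 3 and picks Y; Player 1 would get 5.
- B: Player II compares -1, 0, 8, 1 and picks Y; Player 1 would get -6.
- C: Player II compares -1, -8, 0, 6 and picks Z; Player 1 would get 3.
- D: Player II compares 5, 6, 0, -5 and picks X; Player 1 would get -7.
- E: Player II compares -5, 8, -9, 0 and picks X; Player 1 would get 1.
Maximizing over 5, -6, 3, -7, 1, Player 1 chooses A. Subgame-perfect outcome: (A, Y) with payoffs (5, 7).
Under simultaneous play:
Player 1's best replies: W→B; X→A; Y→C; Z→C.
Player II's best replies: A→Y; B→Y; C→Z; D→X; E→X.
Only (C, Z) has each player best-responding; Nash payoffs (3, 6).
Player II earns 7 sequentially versus 6 at the Nash outcome: better off.

better off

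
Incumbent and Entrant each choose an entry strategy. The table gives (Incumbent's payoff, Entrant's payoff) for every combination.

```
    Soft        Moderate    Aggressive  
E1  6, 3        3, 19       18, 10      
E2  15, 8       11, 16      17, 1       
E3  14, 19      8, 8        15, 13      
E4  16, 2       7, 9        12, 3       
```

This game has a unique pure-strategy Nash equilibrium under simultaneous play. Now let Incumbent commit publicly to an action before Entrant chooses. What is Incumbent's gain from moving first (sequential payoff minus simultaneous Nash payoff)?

Entrant best-responds to each possible Incumbent move:
- E1: Entrant compares 3, 19, 10 and picks Moderate; Incumbent would get 3.
- E2: Entrant compares 8, 16, 1 and picks Moderate; Incumbent would get 11.
- E3: Entrant compares 19, 8, 13 and picks Soft; Incumbent would get 14.
- E4: Entrant compares 2, 9, 3 and picks Moderate; Incumbent would get 7.
Among 3, 11, 14, 7, the best is 14 at E3. Subgame-perfect outcome: (E3, Soft) with payoffs (14, 19).
Now find the simultaneous Nash equilibrium.
Incumbent's best replies: Soft→E4; Moderate→E2; Aggressive→E1.
Entrant's best replies: E1→Moderate; E2→Moderate; E3→Soft; E4→Moderate.
The unique mutual best reply is (E2, Moderate), giving (11, 16).
Incumbent's commitment gain: 14 − 11 = 3.

3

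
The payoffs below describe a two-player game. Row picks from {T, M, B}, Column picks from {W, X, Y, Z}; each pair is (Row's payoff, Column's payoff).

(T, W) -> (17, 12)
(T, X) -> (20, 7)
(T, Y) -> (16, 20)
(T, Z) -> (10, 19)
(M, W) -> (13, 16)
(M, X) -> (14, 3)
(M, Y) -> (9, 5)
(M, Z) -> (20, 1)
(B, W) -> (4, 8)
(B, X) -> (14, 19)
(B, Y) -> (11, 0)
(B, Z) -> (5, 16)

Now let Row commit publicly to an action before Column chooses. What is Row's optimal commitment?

T

Solve by backward induction (Row leads).
- T: BR = Y, leader payoff 16.
- M: BR = W, leader payoff 13.
- B: BR = X, leader payoff 14.
Among 16, 13, 14, the best is 16 at T. Subgame-perfect outcome: (T, Y) with payoffs (16, 20).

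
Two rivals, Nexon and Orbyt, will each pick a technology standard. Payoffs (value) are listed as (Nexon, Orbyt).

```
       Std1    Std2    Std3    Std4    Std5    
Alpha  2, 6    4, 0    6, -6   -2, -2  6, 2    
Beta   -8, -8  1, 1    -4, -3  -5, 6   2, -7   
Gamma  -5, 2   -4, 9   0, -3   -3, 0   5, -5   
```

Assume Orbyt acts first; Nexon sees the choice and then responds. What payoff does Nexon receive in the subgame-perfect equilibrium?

Solve by backward induction (Orbyt leads).
- Std1: Nexon compares 2, -8, -5 and picks Alpha; Orbyt would get 6.
- Std2: Nexon compares 4, 1, -4 and picks Alpha; Orbyt would get 0.
- Std3: Nexon compares 6, -4, 0 and picks Alpha; Orbyt would get -6.
- Std4: Nexon compares -2, -5, -3 and picks Alpha; Orbyt would get -2.
- Std5: Nexon compares 6, 2, 5 and picks Alpha; Orbyt would get 2.
Orbyt's induced payoffs are 6, 0, -6, -2, 2, so Orbyt commits to Std1. Subgame-perfect outcome: (Alpha, Std1) with payoffs (2, 6).

2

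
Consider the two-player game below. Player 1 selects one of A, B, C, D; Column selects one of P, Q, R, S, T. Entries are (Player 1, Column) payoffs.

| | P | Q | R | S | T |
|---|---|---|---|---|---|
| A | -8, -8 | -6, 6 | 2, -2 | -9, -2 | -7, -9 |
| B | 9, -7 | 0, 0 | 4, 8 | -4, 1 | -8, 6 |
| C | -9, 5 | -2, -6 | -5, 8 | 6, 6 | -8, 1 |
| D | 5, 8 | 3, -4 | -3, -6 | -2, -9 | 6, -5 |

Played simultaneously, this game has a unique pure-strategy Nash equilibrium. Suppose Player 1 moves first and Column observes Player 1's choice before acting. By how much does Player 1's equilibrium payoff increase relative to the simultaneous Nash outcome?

1

Column best-responds to each possible Player 1 move:
- A: Column compares -8, 6, -2, -2, -9 and picks Q; Player 1 would get -6.
- B: Column compares -7, 0, 8, 1, 6 and picks R; Player 1 would get 4.
- C: Column compares 5, -6, 8, 6, 1 and picks R; Player 1 would get -5.
- D: Column compares 8, -4, -6, -9, -5 and picks P; Player 1 would get 5.
Among -6, 4, -5, 5, the best is 5 at D. Subgame-perfect outcome: (D, P) with payoffs (5, 8).
Under simultaneous play:
Player 1's best replies: P→B; Q→D; R→B; S→C; T→D.
Column's best replies: A→Q; B→R; C→R; D→P.
Only (B, R) has each player best-responding; Nash payoffs (4, 8).
Player 1's commitment gain: 5 − 4 = 1.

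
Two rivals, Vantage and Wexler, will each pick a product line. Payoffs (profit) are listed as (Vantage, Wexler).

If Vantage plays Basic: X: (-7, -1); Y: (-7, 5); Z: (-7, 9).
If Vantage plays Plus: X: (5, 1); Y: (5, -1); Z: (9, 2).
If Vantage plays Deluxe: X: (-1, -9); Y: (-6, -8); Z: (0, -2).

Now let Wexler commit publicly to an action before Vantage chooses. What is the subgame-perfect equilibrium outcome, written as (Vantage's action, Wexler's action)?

(Plus, Z)

Vantage best-responds to each possible Wexler move:
- X → Vantage plays Plus (best of -7, 5, -1); Wexler gets 1.
- Y → Vantage plays Plus (best of -7, 5, -6); Wexler gets -1.
- Z → Vantage plays Plus (best of -7, 9, 0); Wexler gets 2.
Wexler's induced payoffs are 1, -1, 2, so Wexler commits to Z. Subgame-perfect outcome: (Plus, Z) with payoffs (9, 2).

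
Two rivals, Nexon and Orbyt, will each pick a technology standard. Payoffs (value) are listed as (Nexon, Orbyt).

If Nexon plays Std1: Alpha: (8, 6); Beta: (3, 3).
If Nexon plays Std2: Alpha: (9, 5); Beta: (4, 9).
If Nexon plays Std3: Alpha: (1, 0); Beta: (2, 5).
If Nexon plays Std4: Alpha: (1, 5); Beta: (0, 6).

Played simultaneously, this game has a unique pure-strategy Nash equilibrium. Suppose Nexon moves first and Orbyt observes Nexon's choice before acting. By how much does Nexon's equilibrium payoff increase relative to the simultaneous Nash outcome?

4

Solve by backward induction (Nexon leads).
- Std1 → Orbyt plays Alpha (best of 6, 3); Nexon gets 8.
- Std2 → Orbyt plays Beta (best of 5, 9); Nexon gets 4.
- Std3 → Orbyt plays Beta (best of 0, 5); Nexon gets 2.
- Std4 → Orbyt plays Beta (best of 5, 6); Nexon gets 0.
Among 8, 4, 2, 0, the best is 8 at Std1. Subgame-perfect outcome: (Std1, Alpha) with payoffs (8, 6).
For the simultaneous game, intersect best replies.
Nexon's best replies: Alpha→Std2; Beta→Std2.
Orbyt's best replies: Std1→Alpha; Std2→Beta; Std3→Beta; Std4→Beta.
Only (Std2, Beta) has each player best-responding; Nash payoffs (4, 9).
Nexon's commitment gain: 8 − 4 = 4.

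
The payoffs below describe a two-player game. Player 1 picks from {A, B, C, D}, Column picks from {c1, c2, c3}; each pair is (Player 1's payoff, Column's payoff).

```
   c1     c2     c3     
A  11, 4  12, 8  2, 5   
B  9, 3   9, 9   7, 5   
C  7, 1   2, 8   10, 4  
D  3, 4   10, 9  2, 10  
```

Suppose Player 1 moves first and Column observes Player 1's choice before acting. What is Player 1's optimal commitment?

Work backward from Column's decision.
- A: Column compares 4, 8, 5 and picks c2; Player 1 would get 12.
- B: Column compares 3, 9, 5 and picks c2; Player 1 would get 9.
- C: Column compares 1, 8, 4 and picks c2; Player 1 would get 2.
- D: Column compares 4, 9, 10 and picks c3; Player 1 would get 2.
Player 1's induced payoffs are 12, 9, 2, 2, so Player 1 commits to A. Subgame-perfect outcome: (A, c2) with payoffs (12, 8).

A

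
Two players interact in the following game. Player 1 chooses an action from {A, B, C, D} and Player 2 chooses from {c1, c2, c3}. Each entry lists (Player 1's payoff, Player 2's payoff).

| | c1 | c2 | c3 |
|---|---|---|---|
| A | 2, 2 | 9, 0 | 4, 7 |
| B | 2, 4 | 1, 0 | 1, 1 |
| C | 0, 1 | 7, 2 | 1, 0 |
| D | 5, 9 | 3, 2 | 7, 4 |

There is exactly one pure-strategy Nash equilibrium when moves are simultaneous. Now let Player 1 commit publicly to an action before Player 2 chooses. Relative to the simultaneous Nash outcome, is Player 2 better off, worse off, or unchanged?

worse off

Work backward from Player 2's decision.
- A: BR = c3, leader payoff 4.
- B: BR = c1, leader payoff 2.
- C: BR = c2, leader payoff 7.
- D: BR = c1, leader payoff 5.
Among 4, 2, 7, 5, the best is 7 at C. Subgame-perfect outcome: (C, c2) with payoffs (7, 2).
Under simultaneous play:
Player 1's best replies: c1→D; c2→A; c3→D.
Player 2's best replies: A→c3; B→c1; C→c2; D→c1.
Only (D, c1) has each player best-responding; Nash payoffs (5, 9).
Player 2 earns 2 sequentially versus 9 at the Nash outcome: worse off.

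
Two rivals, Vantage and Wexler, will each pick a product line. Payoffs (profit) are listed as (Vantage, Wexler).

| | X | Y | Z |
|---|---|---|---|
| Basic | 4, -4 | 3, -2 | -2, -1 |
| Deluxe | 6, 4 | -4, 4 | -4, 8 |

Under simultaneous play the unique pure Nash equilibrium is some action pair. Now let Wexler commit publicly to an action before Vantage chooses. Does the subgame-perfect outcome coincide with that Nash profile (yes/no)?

Solve by backward induction (Wexler leads).
- X: BR = Deluxe, leader payoff 4.
- Y: BR = Basic, leader payoff -2.
- Z: BR = Basic, leader payoff -1.
Maximizing over 4, -2, -1, Wexler chooses X. Subgame-perfect outcome: (Deluxe, X) with payoffs (6, 4).
For the simultaneous game, intersect best replies.
Vantage's best replies: X→Deluxe; Y→Basic; Z→Basic.
Wexler's best replies: Basic→Z; Deluxe→Z.
Only (Basic, Z) has each player best-responding; Nash payoffs (-2, -1).
Sequential outcome (Deluxe, X) differs from the Nash profile (Basic, Z).

no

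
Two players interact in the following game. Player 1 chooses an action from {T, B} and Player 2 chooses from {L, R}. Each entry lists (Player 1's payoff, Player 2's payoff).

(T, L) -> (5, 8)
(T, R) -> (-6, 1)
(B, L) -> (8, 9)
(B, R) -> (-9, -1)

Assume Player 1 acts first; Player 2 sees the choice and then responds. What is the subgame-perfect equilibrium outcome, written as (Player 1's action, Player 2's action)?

(B, L)

Solve by backward induction (Player 1 leads).
- T: BR = L, leader payoff 5.
- B: BR = L, leader payoff 8.
Among 5, 8, the best is 8 at B. Subgame-perfect outcome: (B, L) with payoffs (8, 9).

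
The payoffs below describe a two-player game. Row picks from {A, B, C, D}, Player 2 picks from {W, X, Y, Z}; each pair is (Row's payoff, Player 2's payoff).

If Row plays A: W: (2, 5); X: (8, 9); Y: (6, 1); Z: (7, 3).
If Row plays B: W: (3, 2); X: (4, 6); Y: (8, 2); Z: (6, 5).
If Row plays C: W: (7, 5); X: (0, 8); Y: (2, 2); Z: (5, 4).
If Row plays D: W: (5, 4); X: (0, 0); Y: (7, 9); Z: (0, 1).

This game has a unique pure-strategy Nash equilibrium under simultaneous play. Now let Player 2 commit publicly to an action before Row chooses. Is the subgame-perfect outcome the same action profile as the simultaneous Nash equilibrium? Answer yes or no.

Work backward from Row's decision.
- W: BR = C, leader payoff 5.
- X: BR = A, leader payoff 9.
- Y: BR = B, leader payoff 2.
- Z: BR = A, leader payoff 3.
Player 2's induced payoffs are 5, 9, 2, 3, so Player 2 commits to X. Subgame-perfect outcome: (A, X) with payoffs (8, 9).
For the simultaneous game, intersect best replies.
Row's best replies: W→C; X→A; Y→B; Z→A.
Player 2's best replies: A→X; B→X; C→X; D→Y.
The unique mutual best reply is (A, X), giving (8, 9).
Sequential outcome (A, X) coincides with the Nash profile (A, X).

yes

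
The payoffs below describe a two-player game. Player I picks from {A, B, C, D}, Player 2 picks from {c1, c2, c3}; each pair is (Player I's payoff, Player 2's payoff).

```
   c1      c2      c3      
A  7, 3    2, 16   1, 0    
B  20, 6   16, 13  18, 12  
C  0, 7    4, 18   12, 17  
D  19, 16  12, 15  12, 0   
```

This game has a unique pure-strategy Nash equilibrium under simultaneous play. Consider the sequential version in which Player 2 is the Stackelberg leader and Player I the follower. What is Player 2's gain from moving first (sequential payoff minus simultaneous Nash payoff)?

Work backward from Player I's decision.
- c1 → Player I plays B (best of 7, 20, 0, 19); Player 2 gets 6.
- c2 → Player I plays B (best of 2, 16, 4, 12); Player 2 gets 13.
- c3 → Player I plays B (best of 1, 18, 12, 12); Player 2 gets 12.
Maximizing over 6, 13, 12, Player 2 chooses c2. Subgame-perfect outcome: (B, c2) with payoffs (16, 13).
For the simultaneous game, intersect best replies.
Player I's best replies: c1→B; c2→B; c3→B.
Player 2's best replies: A→c2; B→c2; C→c2; D→c1.
The unique mutual best reply is (B, c2), giving (16, 13).
Player 2's commitment gain: 13 − 13 = 0.

0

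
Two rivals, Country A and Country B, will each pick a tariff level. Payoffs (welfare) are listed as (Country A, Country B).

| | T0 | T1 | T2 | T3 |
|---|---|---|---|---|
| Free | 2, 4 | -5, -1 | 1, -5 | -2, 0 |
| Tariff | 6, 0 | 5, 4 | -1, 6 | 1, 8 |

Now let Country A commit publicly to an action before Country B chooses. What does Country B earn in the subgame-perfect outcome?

Country B best-responds to each possible Country A move:
- Free: BR = T0, leader payoff 2.
- Tariff: BR = T3, leader payoff 1.
Country A's induced payoffs are 2, 1, so Country A commits to Free. Subgame-perfect outcome: (Free, T0) with payoffs (2, 4).

4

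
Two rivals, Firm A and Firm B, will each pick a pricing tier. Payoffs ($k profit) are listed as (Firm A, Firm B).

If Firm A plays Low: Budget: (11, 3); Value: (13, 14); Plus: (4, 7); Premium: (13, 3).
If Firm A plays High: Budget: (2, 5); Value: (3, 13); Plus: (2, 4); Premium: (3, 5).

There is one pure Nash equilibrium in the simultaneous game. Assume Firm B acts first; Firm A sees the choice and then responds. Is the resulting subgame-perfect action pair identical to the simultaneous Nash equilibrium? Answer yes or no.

yes

Work backward from Firm A's decision.
- Budget: BR = Low, leader payoff 3.
- Value: BR = Low, leader payoff 14.
- Plus: BR = Low, leader payoff 7.
- Premium: BR = Low, leader payoff 3.
Firm B's induced payoffs are 3, 14, 7, 3, so Firm B commits to Value. Subgame-perfect outcome: (Low, Value) with payoffs (13, 14).
Under simultaneous play:
Firm A's best replies: Budget→Low; Value→Low; Plus→Low; Premium→Low.
Firm B's best replies: Low→Value; High→Value.
The unique mutual best reply is (Low, Value), giving (13, 14).
Sequential outcome (Low, Value) coincides with the Nash profile (Low, Value).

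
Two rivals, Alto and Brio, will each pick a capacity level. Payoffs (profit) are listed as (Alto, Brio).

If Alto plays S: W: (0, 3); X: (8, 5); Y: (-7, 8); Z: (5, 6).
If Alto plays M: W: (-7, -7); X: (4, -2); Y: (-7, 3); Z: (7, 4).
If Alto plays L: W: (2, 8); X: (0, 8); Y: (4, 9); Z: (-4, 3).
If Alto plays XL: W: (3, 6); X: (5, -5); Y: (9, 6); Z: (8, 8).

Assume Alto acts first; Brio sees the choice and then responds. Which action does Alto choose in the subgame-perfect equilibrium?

Backward induction with Alto moving first.
- S: BR = Y, leader payoff -7.
- M: BR = Z, leader payoff 7.
- L: BR = Y, leader payoff 4.
- XL: BR = Z, leader payoff 8.
Maximizing over -7, 7, 4, 8, Alto chooses XL. Subgame-perfect outcome: (XL, Z) with payoffs (8, 8).

XL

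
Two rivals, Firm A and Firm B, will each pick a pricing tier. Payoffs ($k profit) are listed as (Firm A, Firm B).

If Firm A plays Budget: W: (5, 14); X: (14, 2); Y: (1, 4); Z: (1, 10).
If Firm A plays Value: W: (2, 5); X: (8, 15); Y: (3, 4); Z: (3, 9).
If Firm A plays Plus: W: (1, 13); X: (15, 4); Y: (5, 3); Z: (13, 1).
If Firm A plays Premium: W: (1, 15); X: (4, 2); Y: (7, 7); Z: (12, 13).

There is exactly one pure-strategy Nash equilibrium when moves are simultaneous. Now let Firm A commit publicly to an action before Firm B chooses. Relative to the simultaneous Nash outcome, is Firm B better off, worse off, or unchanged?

better off

Solve by backward induction (Firm A leads).
- Budget: Firm B compares 14, 2, 4, 10 and picks W; Firm A would get 5.
- Value: Firm B compares 5, 15, 4, 9 and picks X; Firm A would get 8.
- Plus: Firm B compares 13, 4, 3, 1 and picks W; Firm A would get 1.
- Premium: Firm B compares 15, 2, 7, 13 and picks W; Firm A would get 1.
Among 5, 8, 1, 1, the best is 8 at Value. Subgame-perfect outcome: (Value, X) with payoffs (8, 15).
For the simultaneous game, intersect best replies.
Firm A's best replies: W→Budget; X→Plus; Y→Premium; Z→Plus.
Firm B's best replies: Budget→W; Value→X; Plus→W; Premium→W.
Only (Budget, W) has each player best-responding; Nash payoffs (5, 14).
Firm B earns 15 sequentially versus 14 at the Nash outcome: better off.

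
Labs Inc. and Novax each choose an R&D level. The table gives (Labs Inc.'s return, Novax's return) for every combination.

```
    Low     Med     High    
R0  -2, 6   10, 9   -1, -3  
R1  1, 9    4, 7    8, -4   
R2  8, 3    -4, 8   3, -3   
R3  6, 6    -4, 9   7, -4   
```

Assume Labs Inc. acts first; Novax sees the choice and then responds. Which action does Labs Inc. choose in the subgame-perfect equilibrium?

Solve by backward induction (Labs Inc. leads).
- R0 → Novax plays Med (best of 6, 9, -3); Labs Inc. gets 10.
- R1 → Novax plays Low (best of 9, 7, -4); Labs Inc. gets 1.
- R2 → Novax plays Med (best of 3, 8, -3); Labs Inc. gets -4.
- R3 → Novax plays Med (best of 6, 9, -4); Labs Inc. gets -4.
Among 10, 1, -4, -4, the best is 10 at R0. Subgame-perfect outcome: (R0, Med) with payoffs (10, 9).

R0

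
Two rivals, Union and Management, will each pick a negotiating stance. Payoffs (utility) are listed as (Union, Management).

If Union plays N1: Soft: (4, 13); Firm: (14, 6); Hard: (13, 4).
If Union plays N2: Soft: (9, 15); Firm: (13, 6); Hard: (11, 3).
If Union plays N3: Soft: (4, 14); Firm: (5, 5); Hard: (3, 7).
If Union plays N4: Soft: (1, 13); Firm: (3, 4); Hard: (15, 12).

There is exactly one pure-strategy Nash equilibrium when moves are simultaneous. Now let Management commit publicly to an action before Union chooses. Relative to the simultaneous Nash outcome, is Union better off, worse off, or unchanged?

unchanged

Backward induction with Management moving first.
- Soft: BR = N2, leader payoff 15.
- Firm: BR = N1, leader payoff 6.
- Hard: BR = N4, leader payoff 12.
Maximizing over 15, 6, 12, Management chooses Soft. Subgame-perfect outcome: (N2, Soft) with payoffs (9, 15).
Now find the simultaneous Nash equilibrium.
Union's best replies: Soft→N2; Firm→N1; Hard→N4.
Management's best replies: N1→Soft; N2→Soft; N3→Soft; N4→Soft.
Only (N2, Soft) has each player best-responding; Nash payoffs (9, 15).
Union earns 9 sequentially versus 9 at the Nash outcome: unchanged.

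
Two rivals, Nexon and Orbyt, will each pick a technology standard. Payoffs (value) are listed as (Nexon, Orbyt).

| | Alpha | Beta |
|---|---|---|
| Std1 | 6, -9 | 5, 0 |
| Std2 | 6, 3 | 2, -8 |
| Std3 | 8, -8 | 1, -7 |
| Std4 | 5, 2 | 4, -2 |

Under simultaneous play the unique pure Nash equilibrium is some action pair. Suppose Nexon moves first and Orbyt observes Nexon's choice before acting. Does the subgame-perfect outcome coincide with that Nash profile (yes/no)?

no

Backward induction with Nexon moving first.
- Std1 → Orbyt plays Beta (best of -9, 0); Nexon gets 5.
- Std2 → Orbyt plays Alpha (best of 3, -8); Nexon gets 6.
- Std3 → Orbyt plays Beta (best of -8, -7); Nexon gets 1.
- Std4 → Orbyt plays Alpha (best of 2, -2); Nexon gets 5.
Nexon's induced payoffs are 5, 6, 1, 5, so Nexon commits to Std2. Subgame-perfect outcome: (Std2, Alpha) with payoffs (6, 3).
For the simultaneous game, intersect best replies.
Nexon's best replies: Alpha→Std3; Beta→Std1.
Orbyt's best replies: Std1→Beta; Std2→Alpha; Std3→Beta; Std4→Alpha.
The unique mutual best reply is (Std1, Beta), giving (5, 0).
Sequential outcome (Std2, Alpha) differs from the Nash profile (Std1, Beta).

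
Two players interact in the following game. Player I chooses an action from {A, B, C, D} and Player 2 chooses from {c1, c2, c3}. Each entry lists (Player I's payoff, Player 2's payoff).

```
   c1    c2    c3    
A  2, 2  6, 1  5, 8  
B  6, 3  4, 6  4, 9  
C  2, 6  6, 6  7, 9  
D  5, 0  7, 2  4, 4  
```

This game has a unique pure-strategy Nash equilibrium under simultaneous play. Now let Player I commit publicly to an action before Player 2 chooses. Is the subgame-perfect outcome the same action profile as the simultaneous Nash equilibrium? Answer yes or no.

yes

Solve by backward induction (Player I leads).
- A: Player 2 compares 2, 1, 8 and picks c3; Player I would get 5.
- B: Player 2 compares 3, 6, 9 and picks c3; Player I would get 4.
- C: Player 2 compares 6, 6, 9 and picks c3; Player I would get 7.
- D: Player 2 compares 0, 2, 4 and picks c3; Player I would get 4.
Among 5, 4, 7, 4, the best is 7 at C. Subgame-perfect outcome: (C, c3) with payoffs (7, 9).
Under simultaneous play:
Player I's best replies: c1→B; c2→D; c3→C.
Player 2's best replies: A→c3; B→c3; C→c3; D→c3.
Only (C, c3) has each player best-responding; Nash payoffs (7, 9).
Sequential outcome (C, c3) coincides with the Nash profile (C, c3).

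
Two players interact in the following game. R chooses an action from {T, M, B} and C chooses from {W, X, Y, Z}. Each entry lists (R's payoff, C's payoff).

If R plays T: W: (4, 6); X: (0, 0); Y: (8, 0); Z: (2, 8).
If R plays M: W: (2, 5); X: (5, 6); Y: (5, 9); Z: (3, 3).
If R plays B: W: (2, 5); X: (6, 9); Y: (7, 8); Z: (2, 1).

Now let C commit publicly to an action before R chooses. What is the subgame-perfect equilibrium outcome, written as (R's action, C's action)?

Work backward from R's decision.
- W: BR = T, leader payoff 6.
- X: BR = B, leader payoff 9.
- Y: BR = T, leader payoff 0.
- Z: BR = M, leader payoff 3.
C's induced payoffs are 6, 9, 0, 3, so C commits to X. Subgame-perfect outcome: (B, X) with payoffs (6, 9).

(B, X)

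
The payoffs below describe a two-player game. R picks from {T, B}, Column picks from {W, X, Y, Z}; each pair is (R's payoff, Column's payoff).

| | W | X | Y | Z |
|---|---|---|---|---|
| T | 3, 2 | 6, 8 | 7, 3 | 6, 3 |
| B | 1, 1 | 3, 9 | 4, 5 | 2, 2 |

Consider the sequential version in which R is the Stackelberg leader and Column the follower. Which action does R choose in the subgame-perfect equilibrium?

Backward induction with R moving first.
- T: BR = X, leader payoff 6.
- B: BR = X, leader payoff 3.
Maximizing over 6, 3, R chooses T. Subgame-perfect outcome: (T, X) with payoffs (6, 8).

T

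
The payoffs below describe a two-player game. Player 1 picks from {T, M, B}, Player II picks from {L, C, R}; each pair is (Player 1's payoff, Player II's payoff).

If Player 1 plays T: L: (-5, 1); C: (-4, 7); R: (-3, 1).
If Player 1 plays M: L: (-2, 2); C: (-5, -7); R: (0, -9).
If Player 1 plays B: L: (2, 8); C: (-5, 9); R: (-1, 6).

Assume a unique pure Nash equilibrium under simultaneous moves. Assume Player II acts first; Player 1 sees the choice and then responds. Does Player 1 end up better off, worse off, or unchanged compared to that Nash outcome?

Backward induction with Player II moving first.
- L: BR = B, leader payoff 8.
- C: BR = T, leader payoff 7.
- R: BR = M, leader payoff -9.
Player II's induced payoffs are 8, 7, -9, so Player II commits to L. Subgame-perfect outcome: (B, L) with payoffs (2, 8).
Now find the simultaneous Nash equilibrium.
Player 1's best replies: L→B; C→T; R→M.
Player II's best replies: T→C; M→L; B→C.
Only (T, C) has each player best-responding; Nash payoffs (-4, 7).
Player 1 earns 2 sequentially versus -4 at the Nash outcome: better off.

better off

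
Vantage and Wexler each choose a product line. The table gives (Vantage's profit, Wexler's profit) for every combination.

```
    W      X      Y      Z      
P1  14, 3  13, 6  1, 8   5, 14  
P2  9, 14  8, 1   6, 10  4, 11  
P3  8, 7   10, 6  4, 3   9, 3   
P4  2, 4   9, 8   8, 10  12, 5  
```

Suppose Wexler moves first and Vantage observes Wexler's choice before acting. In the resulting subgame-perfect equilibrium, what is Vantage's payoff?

Backward induction with Wexler moving first.
- W → Vantage plays P1 (best of 14, 9, 8, 2); Wexler gets 3.
- X → Vantage plays P1 (best of 13, 8, 10, 9); Wexler gets 6.
- Y → Vantage plays P4 (best of 1, 6, 4, 8); Wexler gets 10.
- Z → Vantage plays P4 (best of 5, 4, 9, 12); Wexler gets 5.
Maximizing over 3, 6, 10, 5, Wexler chooses Y. Subgame-perfect outcome: (P4, Y) with payoffs (8, 10).

8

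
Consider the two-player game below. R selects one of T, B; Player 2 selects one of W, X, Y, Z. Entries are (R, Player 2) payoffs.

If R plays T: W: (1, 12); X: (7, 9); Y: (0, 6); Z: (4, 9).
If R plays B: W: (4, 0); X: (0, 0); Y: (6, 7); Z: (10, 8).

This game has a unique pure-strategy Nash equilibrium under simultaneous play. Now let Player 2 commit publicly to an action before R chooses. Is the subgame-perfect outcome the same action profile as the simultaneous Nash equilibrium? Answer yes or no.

no

Solve by backward induction (Player 2 leads).
- W: BR = B, leader payoff 0.
- X: BR = T, leader payoff 9.
- Y: BR = B, leader payoff 7.
- Z: BR = B, leader payoff 8.
Among 0, 9, 7, 8, the best is 9 at X. Subgame-perfect outcome: (T, X) with payoffs (7, 9).
Now find the simultaneous Nash equilibrium.
R's best replies: W→B; X→T; Y→B; Z→B.
Player 2's best replies: T→W; B→Z.
The unique mutual best reply is (B, Z), giving (10, 8).
Sequential outcome (T, X) differs from the Nash profile (B, Z).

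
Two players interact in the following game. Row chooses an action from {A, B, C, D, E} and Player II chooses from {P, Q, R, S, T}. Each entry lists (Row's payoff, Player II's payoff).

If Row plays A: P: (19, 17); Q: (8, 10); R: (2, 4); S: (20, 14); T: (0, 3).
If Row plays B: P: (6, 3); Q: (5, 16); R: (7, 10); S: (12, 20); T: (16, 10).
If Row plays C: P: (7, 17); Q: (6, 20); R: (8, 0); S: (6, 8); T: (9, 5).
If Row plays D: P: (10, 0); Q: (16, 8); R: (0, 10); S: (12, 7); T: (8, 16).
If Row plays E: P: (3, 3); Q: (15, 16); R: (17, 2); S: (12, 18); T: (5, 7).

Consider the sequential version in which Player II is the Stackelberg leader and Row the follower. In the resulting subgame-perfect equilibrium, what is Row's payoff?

Row best-responds to each possible Player II move:
- P: BR = A, leader payoff 17.
- Q: BR = D, leader payoff 8.
- R: BR = E, leader payoff 2.
- S: BR = A, leader payoff 14.
- T: BR = B, leader payoff 10.
Among 17, 8, 2, 14, 10, the best is 17 at P. Subgame-perfect outcome: (A, P) with payoffs (19, 17).

19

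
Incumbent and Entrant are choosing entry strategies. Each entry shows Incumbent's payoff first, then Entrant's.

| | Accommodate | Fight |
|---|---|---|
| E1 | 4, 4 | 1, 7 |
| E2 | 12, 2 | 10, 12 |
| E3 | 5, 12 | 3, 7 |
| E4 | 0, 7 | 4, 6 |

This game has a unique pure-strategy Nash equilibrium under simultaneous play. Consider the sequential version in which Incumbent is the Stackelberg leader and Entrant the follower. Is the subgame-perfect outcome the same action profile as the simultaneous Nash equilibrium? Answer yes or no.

yes

Work backward from Entrant's decision.
- E1 → Entrant plays Fight (best of 4, 7); Incumbent gets 1.
- E2 → Entrant plays Fight (best of 2, 12); Incumbent gets 10.
- E3 → Entrant plays Accommodate (best of 12, 7); Incumbent gets 5.
- E4 → Entrant plays Accommodate (best of 7, 6); Incumbent gets 0.
Maximizing over 1, 10, 5, 0, Incumbent chooses E2. Subgame-perfect outcome: (E2, Fight) with payoffs (10, 12).
For the simultaneous game, intersect best replies.
Incumbent's best replies: Accommodate→E2; Fight→E2.
Entrant's best replies: E1→Fight; E2→Fight; E3→Accommodate; E4→Accommodate.
The unique mutual best reply is (E2, Fight), giving (10, 12).
Sequential outcome (E2, Fight) coincides with the Nash profile (E2, Fight).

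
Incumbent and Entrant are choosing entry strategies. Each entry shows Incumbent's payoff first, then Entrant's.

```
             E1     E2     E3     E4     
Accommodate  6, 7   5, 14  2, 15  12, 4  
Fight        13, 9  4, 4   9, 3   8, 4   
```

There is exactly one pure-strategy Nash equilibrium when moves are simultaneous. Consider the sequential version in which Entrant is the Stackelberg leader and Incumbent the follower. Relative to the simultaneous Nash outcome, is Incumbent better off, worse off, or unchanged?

Work backward from Incumbent's decision.
- E1 → Incumbent plays Fight (best of 6, 13); Entrant gets 9.
- E2 → Incumbent plays Accommodate (best of 5, 4); Entrant gets 14.
- E3 → Incumbent plays Fight (best of 2, 9); Entrant gets 3.
- E4 → Incumbent plays Accommodate (best of 12, 8); Entrant gets 4.
Entrant's induced payoffs are 9, 14, 3, 4, so Entrant commits to E2. Subgame-perfect outcome: (Accommodate, E2) with payoffs (5, 14).
Under simultaneous play:
Incumbent's best replies: E1→Fight; E2→Accommodate; E3→Fight; E4→Accommodate.
Entrant's best replies: Accommodate→E3; Fight→E1.
The unique mutual best reply is (Fight, E1), giving (13, 9).
Incumbent earns 5 sequentially versus 13 at the Nash outcome: worse off.

worse off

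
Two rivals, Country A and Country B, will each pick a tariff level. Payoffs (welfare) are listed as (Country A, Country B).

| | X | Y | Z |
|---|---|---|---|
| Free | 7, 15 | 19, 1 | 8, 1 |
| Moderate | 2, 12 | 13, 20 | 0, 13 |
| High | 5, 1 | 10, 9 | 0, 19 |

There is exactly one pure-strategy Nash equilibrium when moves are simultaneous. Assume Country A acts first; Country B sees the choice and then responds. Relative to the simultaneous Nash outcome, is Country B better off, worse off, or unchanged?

better off

Country B best-responds to each possible Country A move:
- Free: Country B compares 15, 1, 1 and picks X; Country A would get 7.
- Moderate: Country B compares 12, 20, 13 and picks Y; Country A would get 13.
- High: Country B compares 1, 9, 19 and picks Z; Country A would get 0.
Maximizing over 7, 13, 0, Country A chooses Moderate. Subgame-perfect outcome: (Moderate, Y) with payoffs (13, 20).
For the simultaneous game, intersect best replies.
Country A's best replies: X→Free; Y→Free; Z→Free.
Country B's best replies: Free→X; Moderate→Y; High→Z.
Only (Free, X) has each player best-responding; Nash payoffs (7, 15).
Country B earns 20 sequentially versus 15 at the Nash outcome: better off.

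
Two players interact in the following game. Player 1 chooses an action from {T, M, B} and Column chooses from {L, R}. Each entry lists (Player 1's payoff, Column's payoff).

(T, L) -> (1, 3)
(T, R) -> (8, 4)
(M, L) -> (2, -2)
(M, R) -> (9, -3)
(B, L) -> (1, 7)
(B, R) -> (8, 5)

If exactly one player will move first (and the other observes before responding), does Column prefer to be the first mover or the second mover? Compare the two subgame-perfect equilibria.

If Player 1 leads: Column's best replies are T→R, M→L, B→L; Player 1's induced payoffs 8, 2, 1; outcome (T, R), payoffs (8, 4).
If Column leads: Player 1's best replies are L→M, R→M; Column's induced payoffs -2, -3; outcome (M, L), payoffs (2, -2).
Column gets -2 moving first and 4 moving second, so Column prefers to move second.

second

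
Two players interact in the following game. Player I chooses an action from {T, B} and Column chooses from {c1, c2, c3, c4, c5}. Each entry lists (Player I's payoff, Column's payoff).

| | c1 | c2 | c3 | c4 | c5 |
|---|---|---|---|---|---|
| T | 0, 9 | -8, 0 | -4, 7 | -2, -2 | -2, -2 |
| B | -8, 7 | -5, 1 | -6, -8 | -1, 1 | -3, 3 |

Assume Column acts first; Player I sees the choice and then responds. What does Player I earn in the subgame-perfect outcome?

Work backward from Player I's decision.
- c1: Player I compares 0, -8 and picks T; Column would get 9.
- c2: Player I compares -8, -5 and picks B; Column would get 1.
- c3: Player I compares -4, -6 and picks T; Column would get 7.
- c4: Player I compares -2, -1 and picks B; Column would get 1.
- c5: Player I compares -2, -3 and picks T; Column would get -2.
Maximizing over 9, 1, 7, 1, -2, Column chooses c1. Subgame-perfect outcome: (T, c1) with payoffs (0, 9).

0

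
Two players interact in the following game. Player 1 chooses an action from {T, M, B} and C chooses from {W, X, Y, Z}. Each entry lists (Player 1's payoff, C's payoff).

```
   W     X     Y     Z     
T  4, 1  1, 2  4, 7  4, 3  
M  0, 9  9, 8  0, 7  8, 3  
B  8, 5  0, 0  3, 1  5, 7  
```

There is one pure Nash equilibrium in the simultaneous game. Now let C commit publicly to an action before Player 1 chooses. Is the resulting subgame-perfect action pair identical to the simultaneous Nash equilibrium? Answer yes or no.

Work backward from Player 1's decision.
- W → Player 1 plays B (best of 4, 0, 8); C gets 5.
- X → Player 1 plays M (best of 1, 9, 0); C gets 8.
- Y → Player 1 plays T (best of 4, 0, 3); C gets 7.
- Z → Player 1 plays M (best of 4, 8, 5); C gets 3.
Among 5, 8, 7, 3, the best is 8 at X. Subgame-perfect outcome: (M, X) with payoffs (9, 8).
For the simultaneous game, intersect best replies.
Player 1's best replies: W→B; X→M; Y→T; Z→M.
C's best replies: T→Y; M→W; B→Z.
Only (T, Y) has each player best-responding; Nash payoffs (4, 7).
Sequential outcome (M, X) differs from the Nash profile (T, Y).

no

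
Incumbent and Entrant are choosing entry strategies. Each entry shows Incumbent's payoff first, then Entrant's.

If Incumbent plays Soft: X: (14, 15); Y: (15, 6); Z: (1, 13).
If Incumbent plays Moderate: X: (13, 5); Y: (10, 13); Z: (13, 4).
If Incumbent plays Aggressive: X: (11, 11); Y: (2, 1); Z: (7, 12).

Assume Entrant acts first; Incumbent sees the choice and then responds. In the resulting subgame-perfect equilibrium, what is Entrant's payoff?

15

Solve by backward induction (Entrant leads).
- X → Incumbent plays Soft (best of 14, 13, 11); Entrant gets 15.
- Y → Incumbent plays Soft (best of 15, 10, 2); Entrant gets 6.
- Z → Incumbent plays Moderate (best of 1, 13, 7); Entrant gets 4.
Among 15, 6, 4, the best is 15 at X. Subgame-perfect outcome: (Soft, X) with payoffs (14, 15).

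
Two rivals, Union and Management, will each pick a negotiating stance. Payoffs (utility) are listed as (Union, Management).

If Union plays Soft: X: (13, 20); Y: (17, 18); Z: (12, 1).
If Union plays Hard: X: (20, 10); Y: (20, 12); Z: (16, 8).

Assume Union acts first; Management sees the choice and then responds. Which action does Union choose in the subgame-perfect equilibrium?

Backward induction with Union moving first.
- Soft → Management plays X (best of 20, 18, 1); Union gets 13.
- Hard → Management plays Y (best of 10, 12, 8); Union gets 20.
Maximizing over 13, 20, Union chooses Hard. Subgame-perfect outcome: (Hard, Y) with payoffs (20, 12).

Hard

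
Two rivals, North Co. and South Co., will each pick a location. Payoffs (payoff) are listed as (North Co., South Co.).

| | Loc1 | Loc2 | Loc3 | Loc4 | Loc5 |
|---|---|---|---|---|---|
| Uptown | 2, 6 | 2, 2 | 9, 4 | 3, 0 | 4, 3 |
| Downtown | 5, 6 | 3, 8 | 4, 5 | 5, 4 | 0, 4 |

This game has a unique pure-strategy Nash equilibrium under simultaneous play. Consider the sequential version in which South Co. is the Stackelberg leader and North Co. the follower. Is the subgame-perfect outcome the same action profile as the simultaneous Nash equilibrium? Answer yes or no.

Backward induction with South Co. moving first.
- Loc1: North Co. compares 2, 5 and picks Downtown; South Co. would get 6.
- Loc2: North Co. compares 2, 3 and picks Downtown; South Co. would get 8.
- Loc3: North Co. compares 9, 4 and picks Uptown; South Co. would get 4.
- Loc4: North Co. compares 3, 5 and picks Downtown; South Co. would get 4.
- Loc5: North Co. compares 4, 0 and picks Uptown; South Co. would get 3.
Among 6, 8, 4, 4, 3, the best is 8 at Loc2. Subgame-perfect outcome: (Downtown, Loc2) with payoffs (3, 8).
Under simultaneous play:
North Co.'s best replies: Loc1→Downtown; Loc2→Downtown; Loc3→Uptown; Loc4→Downtown; Loc5→Uptown.
South Co.'s best replies: Uptown→Loc1; Downtown→Loc2.
Only (Downtown, Loc2) has each player best-responding; Nash payoffs (3, 8).
Sequential outcome (Downtown, Loc2) coincides with the Nash profile (Downtown, Loc2).

yes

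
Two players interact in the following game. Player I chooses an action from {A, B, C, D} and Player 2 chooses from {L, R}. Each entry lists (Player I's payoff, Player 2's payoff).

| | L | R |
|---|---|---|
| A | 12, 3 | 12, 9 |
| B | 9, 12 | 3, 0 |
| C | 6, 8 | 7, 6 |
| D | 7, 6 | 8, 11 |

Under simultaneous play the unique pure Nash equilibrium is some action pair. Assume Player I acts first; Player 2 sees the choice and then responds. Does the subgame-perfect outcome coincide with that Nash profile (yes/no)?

Work backward from Player 2's decision.
- A: BR = R, leader payoff 12.
- B: BR = L, leader payoff 9.
- C: BR = L, leader payoff 6.
- D: BR = R, leader payoff 8.
Among 12, 9, 6, 8, the best is 12 at A. Subgame-perfect outcome: (A, R) with payoffs (12, 9).
For the simultaneous game, intersect best replies.
Player I's best replies: L→A; R→A.
Player 2's best replies: A→R; B→L; C→L; D→R.
Only (A, R) has each player best-responding; Nash payoffs (12, 9).
Sequential outcome (A, R) coincides with the Nash profile (A, R).

yes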